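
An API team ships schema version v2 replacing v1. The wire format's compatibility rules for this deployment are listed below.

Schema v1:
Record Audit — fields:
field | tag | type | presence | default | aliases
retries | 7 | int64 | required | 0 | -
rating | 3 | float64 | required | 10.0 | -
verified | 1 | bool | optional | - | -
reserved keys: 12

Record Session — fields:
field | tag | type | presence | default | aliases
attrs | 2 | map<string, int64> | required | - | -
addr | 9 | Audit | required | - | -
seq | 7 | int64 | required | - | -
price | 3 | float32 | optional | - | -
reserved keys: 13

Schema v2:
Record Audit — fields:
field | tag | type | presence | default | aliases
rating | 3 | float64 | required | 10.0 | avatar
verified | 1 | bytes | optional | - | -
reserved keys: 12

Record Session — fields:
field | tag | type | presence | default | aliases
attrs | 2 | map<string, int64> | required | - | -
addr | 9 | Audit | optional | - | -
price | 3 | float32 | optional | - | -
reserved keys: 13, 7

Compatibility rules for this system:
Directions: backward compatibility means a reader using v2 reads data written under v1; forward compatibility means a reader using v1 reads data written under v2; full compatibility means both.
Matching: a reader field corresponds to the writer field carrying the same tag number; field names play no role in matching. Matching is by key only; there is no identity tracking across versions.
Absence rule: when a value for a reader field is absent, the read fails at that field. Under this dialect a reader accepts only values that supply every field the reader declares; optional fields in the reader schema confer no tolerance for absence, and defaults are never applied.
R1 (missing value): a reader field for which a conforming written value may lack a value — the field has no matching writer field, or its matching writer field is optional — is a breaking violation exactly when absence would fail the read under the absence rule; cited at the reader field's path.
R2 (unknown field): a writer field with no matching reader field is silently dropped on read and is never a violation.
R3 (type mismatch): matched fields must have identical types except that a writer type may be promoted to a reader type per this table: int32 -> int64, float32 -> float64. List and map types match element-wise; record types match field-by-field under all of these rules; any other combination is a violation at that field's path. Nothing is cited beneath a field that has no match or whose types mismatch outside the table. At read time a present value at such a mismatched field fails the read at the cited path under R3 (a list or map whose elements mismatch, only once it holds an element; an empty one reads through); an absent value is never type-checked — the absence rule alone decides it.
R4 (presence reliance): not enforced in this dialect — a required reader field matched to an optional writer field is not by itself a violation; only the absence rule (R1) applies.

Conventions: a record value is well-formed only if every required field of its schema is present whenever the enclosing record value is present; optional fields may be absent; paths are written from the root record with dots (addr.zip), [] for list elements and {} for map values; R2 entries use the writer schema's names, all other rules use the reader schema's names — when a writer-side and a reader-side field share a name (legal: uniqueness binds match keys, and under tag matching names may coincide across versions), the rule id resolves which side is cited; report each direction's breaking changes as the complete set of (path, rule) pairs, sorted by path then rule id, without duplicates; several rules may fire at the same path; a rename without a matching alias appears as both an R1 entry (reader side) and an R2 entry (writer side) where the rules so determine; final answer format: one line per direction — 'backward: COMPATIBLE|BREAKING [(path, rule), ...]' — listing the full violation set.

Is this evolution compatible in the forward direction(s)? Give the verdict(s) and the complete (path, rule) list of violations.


forward: BREAKING [(addr, R1), (addr.retries, R1), (addr.verified, R1), (addr.verified, R3), (price, R1), (seq, R1)]

arrows below run writer -> reader for Session
forward analysis of Session with v1 as reader and v2 as writer:
  attrs <- attrs (map<string, int64> -> map<string, int64>, writer required)
  addr <- addr (Audit -> Audit, writer optional)
  seq: no writer-side match
  price <- price (float32 -> float32, writer optional)
  addr.retries: no writer-side match
  addr.rating <- addr.rating (float64 -> float64, writer required)
  addr.verified <- addr.verified (bytes -> bool, writer optional)
  rule R1 violated at addr
  rule R1 violated at addr.retries
  rule R1 violated at addr.verified
  rule R3 violated at addr.verified
  rule R1 violated at price
  rule R1 violated at seq
  => forward: BREAKING (6)


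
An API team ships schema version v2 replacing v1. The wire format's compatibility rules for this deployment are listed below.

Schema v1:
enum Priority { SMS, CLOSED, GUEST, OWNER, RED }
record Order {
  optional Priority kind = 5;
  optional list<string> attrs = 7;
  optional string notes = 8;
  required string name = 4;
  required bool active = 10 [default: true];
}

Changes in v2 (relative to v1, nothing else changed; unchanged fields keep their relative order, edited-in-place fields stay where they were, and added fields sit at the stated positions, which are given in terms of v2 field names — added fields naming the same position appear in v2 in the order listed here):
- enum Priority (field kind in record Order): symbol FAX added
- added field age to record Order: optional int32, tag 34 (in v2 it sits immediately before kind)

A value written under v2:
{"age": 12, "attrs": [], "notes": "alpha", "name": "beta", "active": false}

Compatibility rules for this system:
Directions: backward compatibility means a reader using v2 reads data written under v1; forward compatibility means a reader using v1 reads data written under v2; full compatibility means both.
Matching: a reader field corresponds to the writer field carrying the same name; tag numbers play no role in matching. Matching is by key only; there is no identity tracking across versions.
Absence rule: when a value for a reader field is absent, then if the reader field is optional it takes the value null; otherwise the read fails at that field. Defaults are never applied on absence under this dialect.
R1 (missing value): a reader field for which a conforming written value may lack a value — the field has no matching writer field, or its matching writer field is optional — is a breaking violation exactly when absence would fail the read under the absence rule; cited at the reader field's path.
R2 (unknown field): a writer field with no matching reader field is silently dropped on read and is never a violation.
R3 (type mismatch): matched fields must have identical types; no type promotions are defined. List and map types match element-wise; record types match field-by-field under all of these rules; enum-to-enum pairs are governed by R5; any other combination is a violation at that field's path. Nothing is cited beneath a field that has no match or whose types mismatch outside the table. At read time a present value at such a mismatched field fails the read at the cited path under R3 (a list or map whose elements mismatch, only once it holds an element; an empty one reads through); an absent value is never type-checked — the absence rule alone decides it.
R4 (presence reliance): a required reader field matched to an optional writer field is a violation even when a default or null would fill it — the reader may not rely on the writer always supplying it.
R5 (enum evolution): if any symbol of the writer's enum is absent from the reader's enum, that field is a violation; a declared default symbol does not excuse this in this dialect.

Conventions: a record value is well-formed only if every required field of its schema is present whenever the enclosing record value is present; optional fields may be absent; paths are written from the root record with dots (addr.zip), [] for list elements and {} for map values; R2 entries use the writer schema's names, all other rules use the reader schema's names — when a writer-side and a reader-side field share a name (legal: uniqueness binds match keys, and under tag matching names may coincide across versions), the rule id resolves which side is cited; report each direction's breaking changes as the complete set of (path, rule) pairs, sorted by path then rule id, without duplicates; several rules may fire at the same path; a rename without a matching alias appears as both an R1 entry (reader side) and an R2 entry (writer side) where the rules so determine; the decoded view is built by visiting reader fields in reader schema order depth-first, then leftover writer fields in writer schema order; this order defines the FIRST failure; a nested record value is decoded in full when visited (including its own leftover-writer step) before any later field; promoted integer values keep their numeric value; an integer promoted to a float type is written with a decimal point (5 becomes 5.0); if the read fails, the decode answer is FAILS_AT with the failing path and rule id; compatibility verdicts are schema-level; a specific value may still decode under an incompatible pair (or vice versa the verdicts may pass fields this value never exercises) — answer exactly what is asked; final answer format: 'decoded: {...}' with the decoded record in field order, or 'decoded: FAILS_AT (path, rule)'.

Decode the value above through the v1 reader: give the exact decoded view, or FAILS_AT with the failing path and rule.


arrows below run writer -> reader for Order
decode (reader v1):
  kind := null (not supplied -> null)
  attrs := []
  notes := "alpha"
  name := "beta"
  active := false
  writer age: unmatched, discarded
  => decoded: {"kind": null, "attrs": [], "notes": "alpha", "name": "beta", "active": false}
the rest of the Order diff is inert for this question:
  enum Priority (field kind in record Order): symbol FAX added -> shifts the Order verdicts, not this decode
  added field age to record Order: optional int32, tag 34 (in v2 it sits immediately before kind) -> fires no rule on Order under this dialect and leaves the result unchanged

decoded: {"kind": null, "attrs": [], "notes": "alpha", "name": "beta", "active": false}


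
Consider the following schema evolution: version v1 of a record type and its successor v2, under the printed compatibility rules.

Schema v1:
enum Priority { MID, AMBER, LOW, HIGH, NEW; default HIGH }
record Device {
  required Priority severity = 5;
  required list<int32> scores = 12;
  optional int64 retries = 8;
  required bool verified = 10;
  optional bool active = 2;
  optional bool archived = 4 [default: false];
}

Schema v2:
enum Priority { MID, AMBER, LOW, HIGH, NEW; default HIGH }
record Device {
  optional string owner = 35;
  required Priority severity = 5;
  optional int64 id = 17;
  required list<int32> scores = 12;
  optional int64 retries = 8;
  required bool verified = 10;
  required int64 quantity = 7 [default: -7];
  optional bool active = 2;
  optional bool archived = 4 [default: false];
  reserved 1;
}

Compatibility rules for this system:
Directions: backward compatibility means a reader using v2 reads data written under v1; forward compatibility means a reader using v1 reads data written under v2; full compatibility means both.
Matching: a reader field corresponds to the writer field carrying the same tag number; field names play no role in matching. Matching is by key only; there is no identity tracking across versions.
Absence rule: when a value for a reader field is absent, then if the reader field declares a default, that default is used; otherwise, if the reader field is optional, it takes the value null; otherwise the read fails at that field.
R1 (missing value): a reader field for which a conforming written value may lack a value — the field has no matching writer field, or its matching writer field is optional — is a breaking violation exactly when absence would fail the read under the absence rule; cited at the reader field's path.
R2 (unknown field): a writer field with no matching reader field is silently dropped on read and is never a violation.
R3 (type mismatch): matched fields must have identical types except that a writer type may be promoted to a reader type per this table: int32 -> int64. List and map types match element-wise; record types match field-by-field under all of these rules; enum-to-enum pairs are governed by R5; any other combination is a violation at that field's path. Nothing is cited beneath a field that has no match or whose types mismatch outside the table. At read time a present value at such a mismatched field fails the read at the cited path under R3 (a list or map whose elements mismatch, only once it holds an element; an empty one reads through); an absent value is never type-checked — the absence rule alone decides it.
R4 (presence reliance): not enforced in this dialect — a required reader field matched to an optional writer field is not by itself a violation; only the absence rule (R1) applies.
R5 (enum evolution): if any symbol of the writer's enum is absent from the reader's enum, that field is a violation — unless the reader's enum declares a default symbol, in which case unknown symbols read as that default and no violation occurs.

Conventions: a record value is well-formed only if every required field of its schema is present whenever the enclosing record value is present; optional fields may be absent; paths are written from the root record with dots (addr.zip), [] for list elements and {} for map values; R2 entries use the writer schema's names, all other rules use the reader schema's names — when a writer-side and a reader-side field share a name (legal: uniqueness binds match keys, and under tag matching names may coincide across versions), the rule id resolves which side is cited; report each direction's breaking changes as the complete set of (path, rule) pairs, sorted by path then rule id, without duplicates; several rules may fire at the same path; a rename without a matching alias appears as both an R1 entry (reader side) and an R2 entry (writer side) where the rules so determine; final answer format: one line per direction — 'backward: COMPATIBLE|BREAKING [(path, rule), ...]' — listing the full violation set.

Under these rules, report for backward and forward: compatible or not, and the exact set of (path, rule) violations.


backward: COMPATIBLE []; forward: COMPATIBLE []

each type pair in Device: writer, then reader
backward on Device — v2 reading data written by v1:
  owner: no writer-side match
  severity: paired with writer severity (Priority -> Priority; writer required)
  id: no writer-side match
  scores: paired with writer scores (list<int32> -> list<int32>; writer required)
  retries: paired with writer retries (int64 -> int64; writer optional)
  verified: paired with writer verified (bool -> bool; writer required)
  quantity: no writer-side match
  active: paired with writer active (bool -> bool; writer optional)
  archived: paired with writer archived (bool -> bool; writer optional)
  nothing fires on Device: backward is COMPATIBLE
forward on Device — v1 reading data written by v2:
  severity: paired with writer severity (Priority -> Priority; writer required)
  scores: paired with writer scores (list<int32> -> list<int32>; writer required)
  retries: paired with writer retries (int64 -> int64; writer optional)
  verified: paired with writer verified (bool -> bool; writer required)
  active: paired with writer active (bool -> bool; writer optional)
  archived: paired with writer archived (bool -> bool; writer optional)
  writer field owner has no reader counterpart
  writer field id has no reader counterpart
  writer field quantity has no reader counterpart
  nothing fires on Device: forward is COMPATIBLE


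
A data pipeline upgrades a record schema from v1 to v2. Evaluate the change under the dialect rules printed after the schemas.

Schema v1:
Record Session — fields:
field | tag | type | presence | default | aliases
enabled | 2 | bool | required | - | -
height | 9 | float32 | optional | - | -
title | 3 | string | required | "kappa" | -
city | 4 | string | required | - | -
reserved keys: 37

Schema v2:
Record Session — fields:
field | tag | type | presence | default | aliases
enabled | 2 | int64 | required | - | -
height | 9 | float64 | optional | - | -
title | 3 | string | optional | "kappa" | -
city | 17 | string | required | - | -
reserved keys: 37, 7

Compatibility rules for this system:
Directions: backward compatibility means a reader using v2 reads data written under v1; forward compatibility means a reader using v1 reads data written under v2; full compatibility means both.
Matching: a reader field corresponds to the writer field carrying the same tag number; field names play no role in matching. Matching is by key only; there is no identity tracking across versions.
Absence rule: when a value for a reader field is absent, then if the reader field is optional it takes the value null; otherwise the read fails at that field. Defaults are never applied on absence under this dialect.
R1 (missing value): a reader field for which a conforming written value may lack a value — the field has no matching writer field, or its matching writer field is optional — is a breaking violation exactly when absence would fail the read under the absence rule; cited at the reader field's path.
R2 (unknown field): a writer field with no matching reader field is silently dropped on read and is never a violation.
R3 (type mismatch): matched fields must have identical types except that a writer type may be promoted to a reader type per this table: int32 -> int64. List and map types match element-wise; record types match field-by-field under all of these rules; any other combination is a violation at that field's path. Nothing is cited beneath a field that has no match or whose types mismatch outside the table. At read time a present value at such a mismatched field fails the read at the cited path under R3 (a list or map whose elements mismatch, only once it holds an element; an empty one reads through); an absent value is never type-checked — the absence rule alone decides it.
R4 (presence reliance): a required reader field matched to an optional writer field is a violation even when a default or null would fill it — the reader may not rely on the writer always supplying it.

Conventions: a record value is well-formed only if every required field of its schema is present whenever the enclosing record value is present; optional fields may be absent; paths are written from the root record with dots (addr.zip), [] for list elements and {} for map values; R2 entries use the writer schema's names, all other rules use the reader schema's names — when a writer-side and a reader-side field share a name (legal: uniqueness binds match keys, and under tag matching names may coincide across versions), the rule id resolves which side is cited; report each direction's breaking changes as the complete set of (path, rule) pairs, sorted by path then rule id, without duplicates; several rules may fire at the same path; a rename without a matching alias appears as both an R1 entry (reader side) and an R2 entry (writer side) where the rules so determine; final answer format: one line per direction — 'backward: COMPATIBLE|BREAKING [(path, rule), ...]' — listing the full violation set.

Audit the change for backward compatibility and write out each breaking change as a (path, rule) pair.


arrows below run writer -> reader for Session
backward for Session (reader v2, writer v1):
  enabled <- enabled (bool -> int64, writer required)
  height <- height (float32 -> float64, writer optional)
  title <- title (string -> string, writer required)
  city has no writer counterpart
  leftover writer field: city
  R1 fires at city
  R3 fires at enabled
  R3 fires at height
  => backward verdict for Session: BREAKING, 3 violation(s)
diffs on Session not affecting the asked answer:
  field title in record Session: required changed to optional -> affects forward compatibility only, which is not asked

backward: BREAKING [(city, R1), (enabled, R3), (height, R3)]


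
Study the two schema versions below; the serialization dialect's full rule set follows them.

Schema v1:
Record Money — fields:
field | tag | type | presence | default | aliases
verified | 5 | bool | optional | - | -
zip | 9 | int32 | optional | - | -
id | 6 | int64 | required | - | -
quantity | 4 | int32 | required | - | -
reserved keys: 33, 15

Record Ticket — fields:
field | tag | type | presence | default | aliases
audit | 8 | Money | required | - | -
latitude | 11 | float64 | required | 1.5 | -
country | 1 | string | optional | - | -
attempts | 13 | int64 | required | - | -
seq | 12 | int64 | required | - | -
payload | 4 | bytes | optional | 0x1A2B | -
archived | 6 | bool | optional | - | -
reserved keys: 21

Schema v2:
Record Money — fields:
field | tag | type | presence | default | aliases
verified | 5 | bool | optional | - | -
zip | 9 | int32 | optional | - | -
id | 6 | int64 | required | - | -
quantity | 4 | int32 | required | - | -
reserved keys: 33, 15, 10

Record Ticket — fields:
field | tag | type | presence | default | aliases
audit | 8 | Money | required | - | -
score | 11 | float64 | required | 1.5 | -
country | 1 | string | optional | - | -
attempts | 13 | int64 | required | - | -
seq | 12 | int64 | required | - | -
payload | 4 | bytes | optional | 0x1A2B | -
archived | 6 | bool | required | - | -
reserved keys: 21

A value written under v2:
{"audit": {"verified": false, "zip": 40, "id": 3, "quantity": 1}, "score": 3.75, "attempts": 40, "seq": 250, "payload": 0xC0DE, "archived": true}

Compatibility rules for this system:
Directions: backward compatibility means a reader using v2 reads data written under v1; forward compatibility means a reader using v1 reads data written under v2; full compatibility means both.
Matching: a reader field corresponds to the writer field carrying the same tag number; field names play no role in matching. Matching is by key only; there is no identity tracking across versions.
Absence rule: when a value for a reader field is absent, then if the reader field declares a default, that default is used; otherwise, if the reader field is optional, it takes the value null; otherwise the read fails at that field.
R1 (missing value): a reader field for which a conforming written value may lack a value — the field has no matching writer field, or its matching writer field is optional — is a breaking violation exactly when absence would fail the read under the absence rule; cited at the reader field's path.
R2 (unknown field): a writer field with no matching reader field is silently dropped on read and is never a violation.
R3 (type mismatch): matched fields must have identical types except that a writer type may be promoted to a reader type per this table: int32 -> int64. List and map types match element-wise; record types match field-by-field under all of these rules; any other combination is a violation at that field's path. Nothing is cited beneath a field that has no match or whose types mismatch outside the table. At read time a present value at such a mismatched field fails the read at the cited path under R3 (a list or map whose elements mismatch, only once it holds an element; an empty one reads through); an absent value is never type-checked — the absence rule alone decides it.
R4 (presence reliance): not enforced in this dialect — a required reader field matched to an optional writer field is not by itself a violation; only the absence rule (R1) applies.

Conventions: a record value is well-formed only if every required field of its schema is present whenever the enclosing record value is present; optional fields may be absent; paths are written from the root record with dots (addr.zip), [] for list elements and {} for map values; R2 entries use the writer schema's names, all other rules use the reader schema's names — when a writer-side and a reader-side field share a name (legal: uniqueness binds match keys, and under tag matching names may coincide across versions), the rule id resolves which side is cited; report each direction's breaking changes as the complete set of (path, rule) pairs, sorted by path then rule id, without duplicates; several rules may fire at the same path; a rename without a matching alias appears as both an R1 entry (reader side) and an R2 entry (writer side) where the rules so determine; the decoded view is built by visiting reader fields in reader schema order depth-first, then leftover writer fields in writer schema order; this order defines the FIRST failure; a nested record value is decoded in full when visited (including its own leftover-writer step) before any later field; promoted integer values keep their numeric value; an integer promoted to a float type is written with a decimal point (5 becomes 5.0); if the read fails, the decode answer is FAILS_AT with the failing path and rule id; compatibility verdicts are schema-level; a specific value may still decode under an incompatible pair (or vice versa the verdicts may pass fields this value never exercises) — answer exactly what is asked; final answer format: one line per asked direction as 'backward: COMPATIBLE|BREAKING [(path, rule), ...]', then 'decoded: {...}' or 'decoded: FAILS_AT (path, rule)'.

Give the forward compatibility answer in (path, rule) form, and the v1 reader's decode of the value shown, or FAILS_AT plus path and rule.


forward: COMPATIBLE []; decoded: {"audit": {"verified": false, "zip": 40, "id": 3, "quantity": 1}, "latitude": 3.75, "country": null, "attempts": 40, "seq": 250, "payload": 0xC0DE, "archived": true}

the writer's type comes first in each Ticket pair
forward on Ticket — v1 reading data written by v2:
  audit: paired with writer audit (Money -> Money; writer required)
  latitude: paired with writer score (float64 -> float64; writer required)
  country: paired with writer country (string -> string; writer optional)
  attempts: paired with writer attempts (int64 -> int64; writer required)
  seq: paired with writer seq (int64 -> int64; writer required)
  payload: paired with writer payload (bytes -> bytes; writer optional)
  archived: paired with writer archived (bool -> bool; writer required)
  audit.verified: paired with writer audit.verified (bool -> bool; writer optional)
  audit.zip: paired with writer audit.zip (int32 -> int32; writer optional)
  audit.id: paired with writer audit.id (int64 -> int64; writer required)
  audit.quantity: paired with writer audit.quantity (int32 -> int32; writer required)
  => no violations; forward on Ticket: COMPATIBLE
decode walk for Ticket under reader schema v1:
  audit.verified := false
  audit.zip := 40
  audit.id := 3
  audit.quantity := 1
  latitude := 3.75 (from writer score)
  country := null (not supplied -> null)
  attempts := 40
  seq := 250
  payload := 0xC0DE
  archived := true
  => decoded: {"audit": {"verified": false, "zip": 40, "id": 3, "quantity": 1}, "latitude": 3.75, "country": null, "attempts": 40, "seq": 250, "payload": 0xC0DE, "archived": true}
the rest of the Ticket diff is inert for this question:
  renamed field latitude to score in record Ticket -> inert for the asked Ticket verdict: nothing fires
  field archived in record Ticket: optional changed to required -> matters only for Ticket's backward compatibility — outside the asked direction


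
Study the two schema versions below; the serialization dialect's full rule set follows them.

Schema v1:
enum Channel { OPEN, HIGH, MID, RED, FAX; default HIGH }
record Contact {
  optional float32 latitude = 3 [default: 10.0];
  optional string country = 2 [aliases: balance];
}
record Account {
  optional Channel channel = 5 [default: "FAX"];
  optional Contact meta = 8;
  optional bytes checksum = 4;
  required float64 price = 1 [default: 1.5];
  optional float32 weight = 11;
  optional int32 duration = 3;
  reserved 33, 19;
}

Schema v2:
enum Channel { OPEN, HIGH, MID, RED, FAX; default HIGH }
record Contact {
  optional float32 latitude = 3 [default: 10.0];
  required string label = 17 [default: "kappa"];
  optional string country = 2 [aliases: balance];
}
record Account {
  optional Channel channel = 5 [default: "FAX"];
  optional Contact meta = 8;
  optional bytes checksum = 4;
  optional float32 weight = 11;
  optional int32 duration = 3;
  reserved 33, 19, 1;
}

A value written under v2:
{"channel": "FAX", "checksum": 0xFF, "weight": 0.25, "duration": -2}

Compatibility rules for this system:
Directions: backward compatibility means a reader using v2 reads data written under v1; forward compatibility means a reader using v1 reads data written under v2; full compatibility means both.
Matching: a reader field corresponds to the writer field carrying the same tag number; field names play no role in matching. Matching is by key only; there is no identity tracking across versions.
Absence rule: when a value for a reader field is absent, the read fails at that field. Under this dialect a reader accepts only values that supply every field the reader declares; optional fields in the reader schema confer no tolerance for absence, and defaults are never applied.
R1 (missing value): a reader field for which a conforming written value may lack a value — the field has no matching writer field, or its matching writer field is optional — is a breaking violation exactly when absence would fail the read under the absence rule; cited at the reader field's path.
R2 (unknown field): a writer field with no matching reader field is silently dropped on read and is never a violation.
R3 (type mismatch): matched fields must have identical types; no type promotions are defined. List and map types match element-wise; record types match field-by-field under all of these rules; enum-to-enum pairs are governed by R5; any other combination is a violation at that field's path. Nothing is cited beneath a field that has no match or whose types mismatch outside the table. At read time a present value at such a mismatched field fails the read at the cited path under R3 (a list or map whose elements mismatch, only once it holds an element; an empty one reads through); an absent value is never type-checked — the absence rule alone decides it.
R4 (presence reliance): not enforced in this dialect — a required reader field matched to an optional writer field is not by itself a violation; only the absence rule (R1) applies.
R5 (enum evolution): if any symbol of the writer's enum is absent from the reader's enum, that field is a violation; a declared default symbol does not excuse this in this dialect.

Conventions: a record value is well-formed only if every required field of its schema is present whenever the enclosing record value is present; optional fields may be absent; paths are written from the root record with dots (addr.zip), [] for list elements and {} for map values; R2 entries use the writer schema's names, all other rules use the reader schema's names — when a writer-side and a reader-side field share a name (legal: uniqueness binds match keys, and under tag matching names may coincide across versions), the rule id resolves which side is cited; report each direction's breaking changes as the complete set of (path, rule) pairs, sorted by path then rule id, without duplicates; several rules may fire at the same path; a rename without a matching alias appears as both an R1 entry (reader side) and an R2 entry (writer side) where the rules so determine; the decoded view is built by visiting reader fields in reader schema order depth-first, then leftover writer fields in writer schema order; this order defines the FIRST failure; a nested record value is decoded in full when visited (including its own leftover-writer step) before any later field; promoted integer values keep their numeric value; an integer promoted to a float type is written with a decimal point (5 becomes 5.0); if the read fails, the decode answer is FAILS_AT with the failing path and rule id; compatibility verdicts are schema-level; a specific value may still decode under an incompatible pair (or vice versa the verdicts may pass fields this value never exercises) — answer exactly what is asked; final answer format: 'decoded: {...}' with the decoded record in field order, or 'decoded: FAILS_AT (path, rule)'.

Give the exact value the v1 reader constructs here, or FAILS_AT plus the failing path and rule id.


decoded: FAILS_AT (meta, R1)

each type pair in Account: writer, then reader
migrating the Account value to v1:
  channel := "FAX"
  read fails at meta under R1 (no fill)
  => FAILS_AT (meta, R1)
remaining Account differences; none change what is asked:
  removed field price from record Account (its key 1 joins the reserved list) -> changes Account's schema-level verdicts only — the decode of this value is the same
  added field label to record Contact: required string, tag 17, default "kappa" (in v2 it sits immediately before country) -> changes Account's schema-level verdicts only — the decode of this value is the same


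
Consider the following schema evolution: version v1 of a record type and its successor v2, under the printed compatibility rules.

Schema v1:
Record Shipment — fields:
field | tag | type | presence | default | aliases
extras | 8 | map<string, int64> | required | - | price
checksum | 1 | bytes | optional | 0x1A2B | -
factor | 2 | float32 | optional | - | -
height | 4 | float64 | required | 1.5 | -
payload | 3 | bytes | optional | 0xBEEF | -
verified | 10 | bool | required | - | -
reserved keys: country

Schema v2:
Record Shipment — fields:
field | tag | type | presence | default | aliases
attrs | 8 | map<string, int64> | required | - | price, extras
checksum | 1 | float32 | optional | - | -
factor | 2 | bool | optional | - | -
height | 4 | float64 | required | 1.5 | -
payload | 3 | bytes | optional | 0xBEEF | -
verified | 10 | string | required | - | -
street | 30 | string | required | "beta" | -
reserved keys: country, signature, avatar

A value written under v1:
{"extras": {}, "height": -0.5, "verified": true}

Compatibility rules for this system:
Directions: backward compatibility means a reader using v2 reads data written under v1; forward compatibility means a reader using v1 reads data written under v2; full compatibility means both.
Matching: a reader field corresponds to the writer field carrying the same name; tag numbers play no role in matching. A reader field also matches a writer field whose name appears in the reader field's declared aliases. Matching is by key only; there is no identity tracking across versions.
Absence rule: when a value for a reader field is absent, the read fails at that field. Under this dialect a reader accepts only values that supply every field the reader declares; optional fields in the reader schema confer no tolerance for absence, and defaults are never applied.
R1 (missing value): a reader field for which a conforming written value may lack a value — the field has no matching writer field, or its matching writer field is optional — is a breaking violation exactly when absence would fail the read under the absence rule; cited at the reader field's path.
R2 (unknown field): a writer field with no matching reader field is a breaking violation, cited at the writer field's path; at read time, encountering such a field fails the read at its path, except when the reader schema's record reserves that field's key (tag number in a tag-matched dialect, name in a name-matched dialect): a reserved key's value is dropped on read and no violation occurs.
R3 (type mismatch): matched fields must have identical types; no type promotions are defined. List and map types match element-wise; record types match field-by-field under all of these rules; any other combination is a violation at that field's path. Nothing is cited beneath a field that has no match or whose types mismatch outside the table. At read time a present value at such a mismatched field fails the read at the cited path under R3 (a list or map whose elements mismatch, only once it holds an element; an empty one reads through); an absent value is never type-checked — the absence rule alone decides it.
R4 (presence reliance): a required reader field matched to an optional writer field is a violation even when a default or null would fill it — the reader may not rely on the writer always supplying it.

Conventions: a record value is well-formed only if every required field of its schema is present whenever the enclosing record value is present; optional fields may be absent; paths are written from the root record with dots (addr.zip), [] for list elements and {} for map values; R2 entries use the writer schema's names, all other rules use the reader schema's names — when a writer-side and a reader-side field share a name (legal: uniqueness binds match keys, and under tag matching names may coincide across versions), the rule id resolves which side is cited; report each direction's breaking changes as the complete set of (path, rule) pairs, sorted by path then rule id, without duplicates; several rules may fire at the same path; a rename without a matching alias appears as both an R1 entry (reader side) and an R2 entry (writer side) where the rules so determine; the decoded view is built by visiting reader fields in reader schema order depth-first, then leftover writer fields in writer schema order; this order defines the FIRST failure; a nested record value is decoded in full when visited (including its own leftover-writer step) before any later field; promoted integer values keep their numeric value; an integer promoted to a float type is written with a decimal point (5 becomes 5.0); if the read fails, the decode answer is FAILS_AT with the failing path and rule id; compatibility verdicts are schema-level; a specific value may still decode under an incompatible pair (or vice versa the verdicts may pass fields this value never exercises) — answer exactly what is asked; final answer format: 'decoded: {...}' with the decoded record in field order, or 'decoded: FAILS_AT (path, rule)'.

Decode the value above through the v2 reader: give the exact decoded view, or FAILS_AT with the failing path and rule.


decoded: FAILS_AT (checksum, R1)

in Shipment below, arrows point writer -> reader
decoding the Shipment value with the v2 reader:
  attrs := {} (from writer extras)
  read fails at checksum under R1 (no fill)
  => FAILS_AT (checksum, R1)
the rest of the Shipment diff is inert for this question:
  field verified in record Shipment: type bool changed to string -> schema-level compatibility only; this Shipment value's decode is unchanged
  added field street to record Shipment: required string, tag 30, default "beta" (in v2 it sits last) -> schema-level compatibility only; this Shipment value's decode is unchanged
  field factor in record Shipment: type float32 changed to bool -> schema-level compatibility only; this Shipment value's decode is unchanged
  renamed field extras to attrs in record Shipment (alias extras declared on the renamed field) -> schema-level compatibility only; this Shipment value's decode is unchanged


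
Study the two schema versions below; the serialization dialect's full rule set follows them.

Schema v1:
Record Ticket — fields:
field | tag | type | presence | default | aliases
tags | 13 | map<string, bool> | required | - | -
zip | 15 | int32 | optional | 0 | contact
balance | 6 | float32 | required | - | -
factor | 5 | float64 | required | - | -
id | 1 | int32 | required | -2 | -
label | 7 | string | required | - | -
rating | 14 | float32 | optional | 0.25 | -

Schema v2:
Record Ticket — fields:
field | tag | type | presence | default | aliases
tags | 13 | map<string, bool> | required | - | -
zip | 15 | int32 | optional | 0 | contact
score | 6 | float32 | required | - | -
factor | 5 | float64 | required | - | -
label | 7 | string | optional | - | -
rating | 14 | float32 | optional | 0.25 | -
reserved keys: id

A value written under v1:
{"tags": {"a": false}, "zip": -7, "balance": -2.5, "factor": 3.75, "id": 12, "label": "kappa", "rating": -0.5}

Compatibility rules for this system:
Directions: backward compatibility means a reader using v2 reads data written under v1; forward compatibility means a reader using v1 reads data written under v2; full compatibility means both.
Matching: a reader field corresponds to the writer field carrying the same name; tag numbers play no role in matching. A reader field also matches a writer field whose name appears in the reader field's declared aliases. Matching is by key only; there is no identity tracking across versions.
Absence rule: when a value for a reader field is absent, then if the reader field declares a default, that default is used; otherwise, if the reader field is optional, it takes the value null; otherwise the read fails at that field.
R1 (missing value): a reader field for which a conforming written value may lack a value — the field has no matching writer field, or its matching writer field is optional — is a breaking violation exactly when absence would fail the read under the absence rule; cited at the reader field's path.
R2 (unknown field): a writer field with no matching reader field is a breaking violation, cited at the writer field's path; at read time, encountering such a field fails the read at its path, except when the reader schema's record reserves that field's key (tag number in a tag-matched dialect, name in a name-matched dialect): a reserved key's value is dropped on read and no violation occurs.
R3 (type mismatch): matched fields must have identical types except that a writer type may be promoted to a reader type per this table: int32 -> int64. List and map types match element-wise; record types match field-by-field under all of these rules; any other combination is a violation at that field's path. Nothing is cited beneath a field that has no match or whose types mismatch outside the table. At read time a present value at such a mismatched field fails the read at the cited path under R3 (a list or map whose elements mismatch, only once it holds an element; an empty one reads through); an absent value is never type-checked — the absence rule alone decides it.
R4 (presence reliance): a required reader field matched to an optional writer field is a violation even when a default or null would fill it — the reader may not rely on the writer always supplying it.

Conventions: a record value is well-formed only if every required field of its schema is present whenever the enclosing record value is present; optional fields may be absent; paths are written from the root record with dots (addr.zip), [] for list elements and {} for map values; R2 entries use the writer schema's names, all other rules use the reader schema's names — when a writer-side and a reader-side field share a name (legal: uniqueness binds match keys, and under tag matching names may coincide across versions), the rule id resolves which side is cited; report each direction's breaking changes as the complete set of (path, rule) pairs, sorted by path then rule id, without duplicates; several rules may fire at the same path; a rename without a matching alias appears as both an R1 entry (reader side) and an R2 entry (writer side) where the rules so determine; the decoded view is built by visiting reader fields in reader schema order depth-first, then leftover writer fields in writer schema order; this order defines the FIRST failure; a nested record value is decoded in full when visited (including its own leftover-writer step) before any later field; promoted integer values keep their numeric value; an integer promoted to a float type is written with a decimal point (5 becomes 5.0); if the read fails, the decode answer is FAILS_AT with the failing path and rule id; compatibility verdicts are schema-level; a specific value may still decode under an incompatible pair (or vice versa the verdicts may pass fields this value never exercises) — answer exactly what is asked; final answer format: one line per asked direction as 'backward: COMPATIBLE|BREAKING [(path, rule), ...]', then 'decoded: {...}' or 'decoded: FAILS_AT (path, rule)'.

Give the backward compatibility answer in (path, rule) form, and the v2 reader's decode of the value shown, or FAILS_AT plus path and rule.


backward: BREAKING [(balance, R2), (score, R1)]; decoded: FAILS_AT (score, R1)

arrows below run writer -> reader for Ticket
checking backward for Ticket: reader v2 against writer v1:
  tags: paired with writer tags (map<string, bool> -> map<string, bool>; writer required)
  zip: paired with writer zip (int32 -> int32; writer optional)
  no writer field matches reader score
  factor: paired with writer factor (float64 -> float64; writer required)
  label: paired with writer label (string -> string; writer required)
  rating: paired with writer rating (float32 -> float32; writer optional)
  balance (writer side), unknown to reader
  id (writer side), unknown to reader
  rule R2 violated at balance
  rule R1 violated at score
  => backward verdict for Ticket: BREAKING, 2 violation(s)
decode walk for Ticket under reader schema v2:
  tags := {"a": false}
  zip := -7
  read fails at score under R1 (no fill)
  => FAILS_AT (score, R1)
the rest of the Ticket diff is inert for this question:
  field label in record Ticket: required changed to optional -> its effect on Ticket is confined to the forward direction, not asked
  removed field id from record Ticket (its key "id" joins the reserved list) -> no rule fires on it in Ticket's dialect; the asked verdict holds
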